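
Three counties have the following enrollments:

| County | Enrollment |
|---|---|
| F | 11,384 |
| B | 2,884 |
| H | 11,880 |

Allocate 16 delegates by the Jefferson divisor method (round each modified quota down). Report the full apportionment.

Standard divisor 26148/16 ≈ 1634.25; standard quotas: F 6.966, B 1.765, H 7.269.
Rounding down gives 6, 1, 7 = 14 seats, so the divisor must be adjusted.
With modified divisor 1460: modified quotas F 7.797, B 1.975, H 8.137.
Rounding down: F 7, B 1, H 8 (total 16).

F: 7; B: 1; H: 8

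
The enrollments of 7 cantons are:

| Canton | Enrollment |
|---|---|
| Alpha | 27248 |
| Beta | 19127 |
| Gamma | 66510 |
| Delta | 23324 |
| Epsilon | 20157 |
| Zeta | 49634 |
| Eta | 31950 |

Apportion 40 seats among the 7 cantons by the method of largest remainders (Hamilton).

Total 237950; standard divisor 237950/40 ≈ 5948.75.
Standard quotas: Alpha 4.5805, Beta 3.2153, Gamma 11.1805, Delta 3.9208, Epsilon 3.3884, Zeta 8.3436, Eta 5.3709.
Lower quotas: Alpha 4, Beta 3, Gamma 11, Delta 3, Epsilon 3, Zeta 8, Eta 5 (sum 37, leaving 3 seats).
Remainders in descending order: Delta 0.9208, Alpha 0.5805, Epsilon 0.3884, Eta 0.3709, Zeta 0.3436, Beta 0.2153, Gamma 0.1805.
The surplus seats go to Delta, Alpha, Epsilon.

Alpha 5, Beta 3, Gamma 11, Delta 4, Epsilon 4, Zeta 8, Eta 5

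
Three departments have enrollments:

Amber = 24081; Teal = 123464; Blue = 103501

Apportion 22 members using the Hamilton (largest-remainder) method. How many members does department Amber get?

2

Standard divisor: 251046 ÷ 22 ≈ 11411.182.
Standard quotas: Amber 2.1103, Teal 10.8196, Blue 9.0701.
Lower quotas: Amber 2, Teal 10, Blue 9 (sum 21, leaving 1 seat).
Remainders in descending order: Teal 0.8196, Amber 0.1103, Blue 0.0701.
The surplus seat goes to Teal.
Amber receives 2.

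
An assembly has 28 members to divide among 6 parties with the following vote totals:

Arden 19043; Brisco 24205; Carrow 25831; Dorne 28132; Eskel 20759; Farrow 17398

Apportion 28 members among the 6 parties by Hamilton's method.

Arden: 4; Brisco: 5; Carrow: 5; Dorne: 6; Eskel: 4; Farrow: 4

The standard divisor is 135368/28 ≈ 4834.571.
Standard quotas: Arden 3.9389, Brisco 5.0066, Carrow 5.3430, Dorne 5.8189, Eskel 4.2939, Farrow 3.5987.
Lower quotas: Arden 3, Brisco 5, Carrow 5, Dorne 5, Eskel 4, Farrow 3 (sum 25, leaving 3 seats).
Remainders in descending order: Arden 0.9389, Dorne 0.8189, Farrow 0.5987, Carrow 0.3430, Eskel 0.2939, Brisco 0.0066.
The surplus seats go to Arden, Dorne, Farrow.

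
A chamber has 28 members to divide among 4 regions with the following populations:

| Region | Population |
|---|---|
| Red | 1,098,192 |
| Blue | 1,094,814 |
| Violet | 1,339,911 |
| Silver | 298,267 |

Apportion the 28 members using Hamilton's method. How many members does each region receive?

Total 3831184; standard divisor 3831184/28 = 136828.
Standard quotas: Red 8.0261, Blue 8.0014, Violet 9.7927, Silver 2.1799.
Lower quotas: Red 8, Blue 8, Violet 9, Silver 2 (sum 27, leaving 1 seat).
Remainders in descending order: Violet 0.7927, Silver 0.1799, Red 0.0261, Blue 0.0014.
The surplus seat goes to Violet.

Red: 8, Blue: 8, Violet: 10, Silver: 2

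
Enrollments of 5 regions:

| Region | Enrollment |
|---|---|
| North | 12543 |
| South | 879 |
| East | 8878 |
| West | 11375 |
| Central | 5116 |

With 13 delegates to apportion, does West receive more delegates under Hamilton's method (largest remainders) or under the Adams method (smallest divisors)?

Hamilton: North 4, South 0, East 3, West 4, Central 2.
Adams: North 4, South 1, East 3, West 3, Central 2.
West gets 4 under Hamilton and 3 under Adams.

Hamilton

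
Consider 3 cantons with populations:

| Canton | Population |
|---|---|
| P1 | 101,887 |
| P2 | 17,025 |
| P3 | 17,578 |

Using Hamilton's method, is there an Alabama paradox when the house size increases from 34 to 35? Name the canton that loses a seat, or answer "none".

none

At 34 seats: P1 26, P2 4, P3 4.
At 35 seats: P1 26, P2 4, P3 5.
No canton's allocation decreased.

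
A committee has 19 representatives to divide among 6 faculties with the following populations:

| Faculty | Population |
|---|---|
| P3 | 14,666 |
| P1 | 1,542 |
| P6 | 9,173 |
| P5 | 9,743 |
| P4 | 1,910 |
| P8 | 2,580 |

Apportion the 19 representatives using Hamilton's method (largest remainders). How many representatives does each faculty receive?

P3 7; P1 1; P6 4; P5 5; P4 1; P8 1

Standard divisor: 39614 ÷ 19 ≈ 2084.947.
Standard quotas: P3 7.0342, P1 0.7396, P6 4.3996, P5 4.6730, P4 0.9161, P8 1.2374.
Lower quotas: P3 7, P1 0, P6 4, P5 4, P4 0, P8 1 (sum 16, leaving 3 seats).
Remainders in descending order: P4 0.9161, P1 0.7396, P5 0.6730, P6 0.3996, P8 0.2374, P3 0.0342.
The surplus seats go to P4, P1, P5.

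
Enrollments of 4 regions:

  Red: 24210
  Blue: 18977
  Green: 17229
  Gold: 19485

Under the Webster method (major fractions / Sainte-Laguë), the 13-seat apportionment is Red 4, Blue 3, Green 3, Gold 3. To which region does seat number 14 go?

Gold

Priority for the next seat is population ÷ (current seats + 0.5).
Priorities: Red 5380.000, Blue 5422.000, Green 4922.571, Gold 5567.143.
Highest priority: Gold.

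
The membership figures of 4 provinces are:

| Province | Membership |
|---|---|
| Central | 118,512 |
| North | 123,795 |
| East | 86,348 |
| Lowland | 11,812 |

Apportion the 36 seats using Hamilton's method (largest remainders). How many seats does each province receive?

Total 340467; standard divisor 340467/36 ≈ 9457.417.
Standard quotas: Central 12.5311, North 13.0897, East 9.1302, Lowland 1.2490.
Lower quotas: Central 12, North 13, East 9, Lowland 1 (sum 35, leaving 1 seat).
Remainders in descending order: Central 0.5311, Lowland 0.2490, East 0.1302, North 0.0897.
Largest remainder: Central receives the extra seat.

Central: 13, North: 13, East: 9, Lowland: 1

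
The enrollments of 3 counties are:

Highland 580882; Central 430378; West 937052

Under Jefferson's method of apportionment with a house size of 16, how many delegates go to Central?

Standard divisor 1948312/16 ≈ 121769.5; standard quotas: Highland 4.770, Central 3.534, West 7.695.
Rounding down gives 4, 3, 7 = 14 seats, so the divisor must be adjusted.
With modified divisor 111900: modified quotas Highland 5.191, Central 3.846, West 8.374.
Rounding down: Highland 5, Central 3, West 8 (total 16).
Central receives 3.

3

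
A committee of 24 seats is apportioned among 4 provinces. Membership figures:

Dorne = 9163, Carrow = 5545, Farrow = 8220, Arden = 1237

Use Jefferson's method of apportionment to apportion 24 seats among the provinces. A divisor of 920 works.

With modified divisor 920: modified quotas Dorne 9.960, Carrow 6.027, Farrow 8.935, Arden 1.345.
Rounding down: Dorne 9, Carrow 6, Farrow 8, Arden 1 (total 24).

Dorne 9, Carrow 6, Farrow 8, Arden 1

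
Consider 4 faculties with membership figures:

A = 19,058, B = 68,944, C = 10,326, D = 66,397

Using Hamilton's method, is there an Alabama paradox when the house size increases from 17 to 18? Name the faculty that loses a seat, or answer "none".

At 17 seats: A 2, B 7, C 1, D 7.
At 18 seats: A 2, B 8, C 1, D 7.
No faculty's allocation decreased.

none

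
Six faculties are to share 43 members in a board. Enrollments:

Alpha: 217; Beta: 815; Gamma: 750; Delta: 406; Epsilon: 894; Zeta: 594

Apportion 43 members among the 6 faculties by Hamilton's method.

Alpha: 3, Beta: 9, Gamma: 9, Delta: 5, Epsilon: 10, Zeta: 7

Total 3676; standard divisor 3676/43 ≈ 85.488.
Standard quotas: Alpha 2.538, Beta 9.533, Gamma 8.773, Delta 4.749, Epsilon 10.458, Zeta 6.948.
Lower quotas: Alpha 2, Beta 9, Gamma 8, Delta 4, Epsilon 10, Zeta 6 (sum 39, leaving 4 seats).
Remainders in descending order: Zeta 0.948, Gamma 0.773, Delta 0.749, Alpha 0.538, Beta 0.533, Epsilon 0.458.
Largest remainders: Zeta, Gamma, Delta, Alpha receive the extra seats.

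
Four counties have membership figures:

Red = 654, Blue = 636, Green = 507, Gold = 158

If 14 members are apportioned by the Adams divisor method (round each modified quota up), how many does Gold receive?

1

Standard divisor 1955/14 ≈ 139.643; standard quotas: Red 4.683, Blue 4.554, Green 3.631, Gold 1.131.
Rounding up gives 5, 5, 4, 2 = 16 seats, so the divisor must be adjusted.
With modified divisor 161.25: modified quotas Red 4.056, Blue 3.944, Green 3.144, Gold 0.980.
Rounding up: Red 5, Blue 4, Green 4, Gold 1 (total 14).
Gold receives 1.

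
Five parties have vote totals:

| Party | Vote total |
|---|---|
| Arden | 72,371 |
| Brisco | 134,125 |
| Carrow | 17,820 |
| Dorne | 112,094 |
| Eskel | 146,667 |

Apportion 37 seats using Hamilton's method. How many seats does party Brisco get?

10

Standard divisor: 483077 ÷ 37 ≈ 13056.135.
Standard quotas: Arden 5.5431, Brisco 10.2729, Carrow 1.3649, Dorne 8.5855, Eskel 11.2336.
Lower quotas: Arden 5, Brisco 10, Carrow 1, Dorne 8, Eskel 11 (sum 35, leaving 2 seats).
Remainders in descending order: Dorne 0.5855, Arden 0.5431, Carrow 0.3649, Brisco 0.2729, Eskel 0.2336.
The surplus seats go to Dorne, Arden.
Brisco receives 10.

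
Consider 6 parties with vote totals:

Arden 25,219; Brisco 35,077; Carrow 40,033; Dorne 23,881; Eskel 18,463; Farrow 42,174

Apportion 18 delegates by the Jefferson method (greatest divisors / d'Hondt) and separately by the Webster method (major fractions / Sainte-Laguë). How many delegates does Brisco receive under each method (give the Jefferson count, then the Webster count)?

Jefferson: Arden 2, Brisco 4, Carrow 4, Dorne 2, Eskel 2, Farrow 4.
Webster: Arden 3, Brisco 3, Carrow 4, Dorne 2, Eskel 2, Farrow 4.
Brisco gets 4 under Jefferson and 3 under Webster.

4 and 3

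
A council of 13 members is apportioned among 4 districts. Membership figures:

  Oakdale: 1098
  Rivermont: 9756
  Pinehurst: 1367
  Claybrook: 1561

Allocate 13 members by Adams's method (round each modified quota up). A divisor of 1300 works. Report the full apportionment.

Oakdale 1, Rivermont 8, Pinehurst 2, Claybrook 2

With modified divisor 1300: modified quotas Oakdale 0.845, Rivermont 7.505, Pinehurst 1.052, Claybrook 1.201.
Rounding up: Oakdale 1, Rivermont 8, Pinehurst 2, Claybrook 2 (total 13).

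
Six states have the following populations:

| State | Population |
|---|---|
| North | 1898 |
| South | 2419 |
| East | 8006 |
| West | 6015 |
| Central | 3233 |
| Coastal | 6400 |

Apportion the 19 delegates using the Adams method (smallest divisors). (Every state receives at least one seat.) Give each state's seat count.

North 2, South 2, East 5, West 4, Central 2, Coastal 4

Standard divisor 27971/19 ≈ 1472.158; standard quotas: North 1.289, South 1.643, East 5.438, West 4.086, Central 2.196, Coastal 4.347.
Rounding up gives 2, 2, 6, 5, 3, 5 = 23 seats, so the divisor must be adjusted.
With modified divisor 1800: modified quotas North 1.054, South 1.344, East 4.448, West 3.342, Central 1.796, Coastal 3.556.
Rounding up: North 2, South 2, East 5, West 4, Central 2, Coastal 4 (total 19).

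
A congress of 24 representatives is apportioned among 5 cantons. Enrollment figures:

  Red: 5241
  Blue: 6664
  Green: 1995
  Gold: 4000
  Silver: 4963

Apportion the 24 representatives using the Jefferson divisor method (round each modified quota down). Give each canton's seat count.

Standard divisor 22863/24 ≈ 952.625; standard quotas: Red 5.502, Blue 6.995, Green 2.094, Gold 4.199, Silver 5.210.
Rounding down gives 5, 6, 2, 4, 5 = 22 seats, so the divisor must be adjusted.
With modified divisor 850: modified quotas Red 6.166, Blue 7.840, Green 2.347, Gold 4.706, Silver 5.839.
Rounding down: Red 6, Blue 7, Green 2, Gold 4, Silver 5 (total 24).

Red=6, Blue=7, Green=2, Gold=4, Silver=5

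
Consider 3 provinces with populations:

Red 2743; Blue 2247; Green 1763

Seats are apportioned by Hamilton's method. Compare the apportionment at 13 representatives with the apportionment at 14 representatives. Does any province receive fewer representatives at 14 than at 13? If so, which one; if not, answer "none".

Green

At 13 seats: Red 5, Blue 4, Green 4.
At 14 seats: Red 6, Blue 5, Green 3.
Green drops from 4 to 3.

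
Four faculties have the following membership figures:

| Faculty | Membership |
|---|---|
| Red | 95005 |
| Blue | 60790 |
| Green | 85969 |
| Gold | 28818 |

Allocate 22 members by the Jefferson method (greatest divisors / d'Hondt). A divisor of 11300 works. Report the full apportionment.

Red 8, Blue 5, Green 7, Gold 2

With modified divisor 11300: modified quotas Red 8.408, Blue 5.380, Green 7.608, Gold 2.550.
Rounding down: Red 8, Blue 5, Green 7, Gold 2 (total 22).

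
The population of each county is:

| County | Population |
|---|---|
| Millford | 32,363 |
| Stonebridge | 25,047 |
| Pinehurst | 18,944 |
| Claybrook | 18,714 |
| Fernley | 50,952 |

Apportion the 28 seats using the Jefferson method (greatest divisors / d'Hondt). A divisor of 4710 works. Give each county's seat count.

With modified divisor 4710: modified quotas Millford 6.871, Stonebridge 5.318, Pinehurst 4.022, Claybrook 3.973, Fernley 10.818.
Rounding down: Millford 6, Stonebridge 5, Pinehurst 4, Claybrook 3, Fernley 10 (total 28).

Millford: 6, Stonebridge: 5, Pinehurst: 4, Claybrook: 3, Fernley: 10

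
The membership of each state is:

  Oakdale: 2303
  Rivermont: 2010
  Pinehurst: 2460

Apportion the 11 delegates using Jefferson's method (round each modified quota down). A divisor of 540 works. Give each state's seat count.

With modified divisor 540: modified quotas Oakdale 4.265, Rivermont 3.722, Pinehurst 4.556.
Rounding down: Oakdale 4, Rivermont 3, Pinehurst 4 (total 11).

Oakdale=4, Rivermont=3, Pinehurst=4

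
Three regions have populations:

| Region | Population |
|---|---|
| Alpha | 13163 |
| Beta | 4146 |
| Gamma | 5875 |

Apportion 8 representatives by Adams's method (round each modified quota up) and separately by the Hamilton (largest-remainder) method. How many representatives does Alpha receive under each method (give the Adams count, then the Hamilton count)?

4 and 5

Adams: Alpha 4, Beta 2, Gamma 2.
Hamilton: Alpha 5, Beta 1, Gamma 2.
Alpha gets 4 under Adams and 5 under Hamilton.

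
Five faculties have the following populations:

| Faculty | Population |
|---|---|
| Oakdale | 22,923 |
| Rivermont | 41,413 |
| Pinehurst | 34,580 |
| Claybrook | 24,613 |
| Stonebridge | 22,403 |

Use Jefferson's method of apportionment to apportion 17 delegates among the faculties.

Standard divisor 145932/17 ≈ 8584.235; standard quotas: Oakdale 2.670, Rivermont 4.824, Pinehurst 4.028, Claybrook 2.867, Stonebridge 2.610.
Rounding down gives 2, 4, 4, 2, 2 = 14 seats, so the divisor must be adjusted.
With modified divisor 7550: modified quotas Oakdale 3.036, Rivermont 5.485, Pinehurst 4.580, Claybrook 3.260, Stonebridge 2.967.
Rounding down: Oakdale 3, Rivermont 5, Pinehurst 4, Claybrook 3, Stonebridge 2 (total 17).

Oakdale 3; Rivermont 5; Pinehurst 4; Claybrook 3; Stonebridge 2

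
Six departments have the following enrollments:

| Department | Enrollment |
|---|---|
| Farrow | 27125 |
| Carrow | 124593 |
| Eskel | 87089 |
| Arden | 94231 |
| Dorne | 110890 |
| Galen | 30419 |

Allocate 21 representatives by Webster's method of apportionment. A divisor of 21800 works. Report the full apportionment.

With modified divisor 21800: modified quotas Farrow 1.244, Carrow 5.715, Eskel 3.995, Arden 4.323, Dorne 5.087, Galen 1.395.
Rounding to the nearest integer: Farrow 1, Carrow 6, Eskel 4, Arden 4, Dorne 5, Galen 1 (total 21).

Farrow 1; Carrow 6; Eskel 4; Arden 4; Dorne 5; Galen 1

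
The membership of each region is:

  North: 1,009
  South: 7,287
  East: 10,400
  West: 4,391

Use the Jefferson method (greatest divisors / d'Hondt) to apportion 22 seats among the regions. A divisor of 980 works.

North=1, South=7, East=10, West=4

With modified divisor 980: modified quotas North 1.030, South 7.436, East 10.612, West 4.481.
Rounding down: North 1, South 7, East 10, West 4 (total 22).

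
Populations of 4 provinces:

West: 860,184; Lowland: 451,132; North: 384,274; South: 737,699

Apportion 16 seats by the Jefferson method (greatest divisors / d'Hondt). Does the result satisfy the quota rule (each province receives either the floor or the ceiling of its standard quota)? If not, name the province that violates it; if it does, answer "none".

none

Standard quotas: West 5.656, Lowland 2.966, North 2.527, South 4.851.
Jefferson allocation: West 6, Lowland 3, North 2, South 5.
Every allocation lies between the lower and upper quota.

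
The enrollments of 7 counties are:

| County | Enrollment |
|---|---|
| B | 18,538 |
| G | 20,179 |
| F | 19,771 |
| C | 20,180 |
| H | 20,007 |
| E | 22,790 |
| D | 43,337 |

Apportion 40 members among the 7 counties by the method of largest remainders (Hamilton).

B 4; G 5; F 5; C 5; H 5; E 6; D 10

Standard divisor: 164802 ÷ 40 ≈ 4120.05.
Standard quotas: B 4.4995, G 4.8978, F 4.7987, C 4.8980, H 4.8560, E 5.5315, D 10.5186.
Lower quotas: B 4, G 4, F 4, C 4, H 4, E 5, D 10 (sum 35, leaving 5 seats).
Remainders in descending order: C 0.8980, G 0.8978, H 0.8560, F 0.7987, E 0.5315, D 0.5186, B 0.4995.
Largest remainders: C, G, H, F, E receive the extra seats.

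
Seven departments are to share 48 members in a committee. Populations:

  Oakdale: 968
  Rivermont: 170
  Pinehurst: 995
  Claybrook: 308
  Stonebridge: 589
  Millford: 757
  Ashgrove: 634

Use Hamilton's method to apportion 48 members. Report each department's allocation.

Oakdale: 11; Rivermont: 2; Pinehurst: 11; Claybrook: 3; Stonebridge: 6; Millford: 8; Ashgrove: 7

The standard divisor is 4421/48 ≈ 92.104.
Standard quotas: Oakdale 10.510, Rivermont 1.846, Pinehurst 10.803, Claybrook 3.344, Stonebridge 6.395, Millford 8.219, Ashgrove 6.884.
Lower quotas: Oakdale 10, Rivermont 1, Pinehurst 10, Claybrook 3, Stonebridge 6, Millford 8, Ashgrove 6 (sum 44, leaving 4 seats).
Remainders in descending order: Ashgrove 0.884, Rivermont 0.846, Pinehurst 0.803, Oakdale 0.510, Stonebridge 0.395, Claybrook 0.344, Millford 0.219.
The surplus seats go to Ashgrove, Rivermont, Pinehurst, Oakdale.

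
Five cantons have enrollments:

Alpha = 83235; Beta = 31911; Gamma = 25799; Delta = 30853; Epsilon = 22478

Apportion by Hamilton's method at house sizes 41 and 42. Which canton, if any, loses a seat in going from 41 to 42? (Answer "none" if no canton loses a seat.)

none

At 41 seats: Alpha 18, Beta 7, Gamma 5, Delta 6, Epsilon 5.
At 42 seats: Alpha 18, Beta 7, Gamma 5, Delta 7, Epsilon 5.
No canton's allocation decreased.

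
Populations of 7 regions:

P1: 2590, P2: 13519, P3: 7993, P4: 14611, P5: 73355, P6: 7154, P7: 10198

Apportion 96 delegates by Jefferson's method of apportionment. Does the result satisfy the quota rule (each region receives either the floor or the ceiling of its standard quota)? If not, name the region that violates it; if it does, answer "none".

Standard quotas: P1 1.921, P2 10.028, P3 5.929, P4 10.838, P5 54.413, P6 5.307, P7 7.565.
Jefferson allocation: P1 1, P2 10, P3 6, P4 11, P5 56, P6 5, P7 7.
P5 has quota 54.413 (lower 54, upper 55) but receives 56 — outside the quota interval.

P5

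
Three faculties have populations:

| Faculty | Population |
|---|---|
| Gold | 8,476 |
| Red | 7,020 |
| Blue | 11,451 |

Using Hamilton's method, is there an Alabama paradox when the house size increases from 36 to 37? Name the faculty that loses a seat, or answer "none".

At 36 seats: Gold 11, Red 10, Blue 15.
At 37 seats: Gold 11, Red 10, Blue 16.
No faculty's allocation decreased.

none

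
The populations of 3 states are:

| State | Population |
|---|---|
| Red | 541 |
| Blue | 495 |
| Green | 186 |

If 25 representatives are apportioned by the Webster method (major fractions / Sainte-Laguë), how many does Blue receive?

Standard divisor 1222/25 ≈ 48.88; standard quotas: Red 11.068, Blue 10.127, Green 3.805.
Rounding to the nearest integer gives Red 11, Blue 10, Green 4 — total 25, matching the house size, so no adjustment is needed.
Blue receives 10.

10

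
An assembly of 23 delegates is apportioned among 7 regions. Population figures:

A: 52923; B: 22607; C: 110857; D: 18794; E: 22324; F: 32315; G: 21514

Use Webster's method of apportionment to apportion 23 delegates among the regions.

A 4; B 2; C 9; D 1; E 2; F 3; G 2

Standard divisor 281334/23 ≈ 12231.913; standard quotas: A 4.327, B 1.848, C 9.063, D 1.536, E 1.825, F 2.642, G 1.759.
Rounding to the nearest integer gives 4, 2, 9, 2, 2, 3, 2 = 24 seats, so the divisor must be adjusted.
With modified divisor 12700: modified quotas A 4.167, B 1.780, C 8.729, D 1.480, E 1.758, F 2.544, G 1.694.
Rounding to the nearest integer: A 4, B 2, C 9, D 1, E 2, F 3, G 2 (total 23).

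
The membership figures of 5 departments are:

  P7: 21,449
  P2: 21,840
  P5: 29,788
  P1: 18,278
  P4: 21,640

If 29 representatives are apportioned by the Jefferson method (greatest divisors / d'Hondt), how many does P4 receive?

Standard divisor 112995/29 ≈ 3896.379; standard quotas: P7 5.505, P2 5.605, P5 7.645, P1 4.691, P4 5.554.
Rounding down gives 5, 5, 7, 4, 5 = 26 seats, so the divisor must be adjusted.
With modified divisor 3620: modified quotas P7 5.925, P2 6.033, P5 8.229, P1 5.049, P4 5.978.
Rounding down: P7 5, P2 6, P5 8, P1 5, P4 5 (total 29).
P4 receives 5.

5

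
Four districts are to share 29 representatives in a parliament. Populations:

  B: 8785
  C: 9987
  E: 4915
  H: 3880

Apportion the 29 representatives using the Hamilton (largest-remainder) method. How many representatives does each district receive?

Total 27567; standard divisor 27567/29 ≈ 950.586.
Standard quotas: B 9.2417, C 10.5061, E 5.1705, H 4.0817.
Lower quotas: B 9, C 10, E 5, H 4 (sum 28, leaving 1 seat).
Remainders in descending order: C 0.5061, B 0.2417, E 0.1705, H 0.0817.
Largest remainder: C receives the extra seat.

B: 9, C: 11, E: 5, H: 4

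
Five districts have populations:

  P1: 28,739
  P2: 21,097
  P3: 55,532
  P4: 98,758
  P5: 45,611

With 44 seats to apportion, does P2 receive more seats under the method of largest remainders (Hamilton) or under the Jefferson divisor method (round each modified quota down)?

Hamilton

Hamilton: P1 5, P2 4, P3 10, P4 17, P5 8.
Jefferson: P1 5, P2 3, P3 10, P4 18, P5 8.
P2 gets 4 under Hamilton and 3 under Jefferson.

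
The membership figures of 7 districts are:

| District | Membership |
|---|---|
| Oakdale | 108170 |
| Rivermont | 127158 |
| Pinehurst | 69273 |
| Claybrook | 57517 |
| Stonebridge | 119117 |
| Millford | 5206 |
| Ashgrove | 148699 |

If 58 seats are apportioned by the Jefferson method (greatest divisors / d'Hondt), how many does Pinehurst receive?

Standard divisor 635140/58 ≈ 10950.69; standard quotas: Oakdale 9.878, Rivermont 11.612, Pinehurst 6.326, Claybrook 5.252, Stonebridge 10.878, Millford 0.475, Ashgrove 13.579.
Rounding down gives 9, 11, 6, 5, 10, 0, 13 = 54 seats, so the divisor must be adjusted.
With modified divisor 10300: modified quotas Oakdale 10.502, Rivermont 12.345, Pinehurst 6.726, Claybrook 5.584, Stonebridge 11.565, Millford 0.505, Ashgrove 14.437.
Rounding down: Oakdale 10, Rivermont 12, Pinehurst 6, Claybrook 5, Stonebridge 11, Millford 0, Ashgrove 14 (total 58).
Pinehurst receives 6.

6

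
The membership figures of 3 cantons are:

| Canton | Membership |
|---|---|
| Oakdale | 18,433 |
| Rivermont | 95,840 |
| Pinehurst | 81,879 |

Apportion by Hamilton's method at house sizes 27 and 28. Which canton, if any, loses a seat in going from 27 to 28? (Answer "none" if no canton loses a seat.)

Oakdale

At 27 seats: Oakdale 3, Rivermont 13, Pinehurst 11.
At 28 seats: Oakdale 2, Rivermont 14, Pinehurst 12.
Oakdale drops from 3 to 2.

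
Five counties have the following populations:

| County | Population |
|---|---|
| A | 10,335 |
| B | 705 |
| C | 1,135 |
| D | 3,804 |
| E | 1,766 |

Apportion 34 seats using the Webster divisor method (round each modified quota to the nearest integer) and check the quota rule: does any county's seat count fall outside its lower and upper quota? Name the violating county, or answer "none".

none

Standard quotas: A 19.802, B 1.351, C 2.175, D 7.289, E 3.384.
Webster allocation: A 20, B 1, C 2, D 8, E 3.
Every allocation lies between the lower and upper quota.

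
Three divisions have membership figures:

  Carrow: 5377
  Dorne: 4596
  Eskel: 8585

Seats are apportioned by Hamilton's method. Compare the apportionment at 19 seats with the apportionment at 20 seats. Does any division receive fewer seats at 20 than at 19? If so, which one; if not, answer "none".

At 19 seats: Carrow 5, Dorne 5, Eskel 9.
At 20 seats: Carrow 6, Dorne 5, Eskel 9.
No division's allocation decreased.

none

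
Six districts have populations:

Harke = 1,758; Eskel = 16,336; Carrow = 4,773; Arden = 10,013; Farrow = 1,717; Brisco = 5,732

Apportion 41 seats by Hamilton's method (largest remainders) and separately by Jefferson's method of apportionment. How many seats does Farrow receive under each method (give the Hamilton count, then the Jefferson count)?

2 and 1

Hamilton: Harke 2, Eskel 16, Carrow 5, Arden 10, Farrow 2, Brisco 6.
Jefferson: Harke 1, Eskel 17, Carrow 5, Arden 11, Farrow 1, Brisco 6.
Farrow gets 2 under Hamilton and 1 under Jefferson.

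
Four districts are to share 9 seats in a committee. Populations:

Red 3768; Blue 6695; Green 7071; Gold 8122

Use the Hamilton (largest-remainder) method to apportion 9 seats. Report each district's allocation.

Red: 1, Blue: 2, Green: 3, Gold: 3

Total 25656; standard divisor 25656/9 ≈ 2850.667.
Standard quotas: Red 1.3218, Blue 2.3486, Green 2.4805, Gold 2.8492.
Lower quotas: Red 1, Blue 2, Green 2, Gold 2 (sum 7, leaving 2 seats).
Remainders in descending order: Gold 0.8492, Green 0.4805, Blue 0.3486, Red 0.3218.
Largest remainders: Gold, Green receive the extra seats.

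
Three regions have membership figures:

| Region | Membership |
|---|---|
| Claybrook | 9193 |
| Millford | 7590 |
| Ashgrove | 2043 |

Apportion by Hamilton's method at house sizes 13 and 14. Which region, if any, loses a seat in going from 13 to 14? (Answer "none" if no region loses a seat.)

At 13 seats: Claybrook 6, Millford 5, Ashgrove 2.
At 14 seats: Claybrook 7, Millford 6, Ashgrove 1.
Ashgrove drops from 2 to 1.

Ashgrove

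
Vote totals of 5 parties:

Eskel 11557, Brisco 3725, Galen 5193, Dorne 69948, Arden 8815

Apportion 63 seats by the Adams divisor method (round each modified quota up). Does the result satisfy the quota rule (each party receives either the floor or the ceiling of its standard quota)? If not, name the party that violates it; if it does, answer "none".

Standard quotas: Eskel 7.337, Brisco 2.365, Galen 3.297, Dorne 44.406, Arden 5.596.
Adams allocation: Eskel 7, Brisco 3, Galen 4, Dorne 43, Arden 6.
Dorne has quota 44.406 (lower 44, upper 45) but receives 43 — outside the quota interval.

Dorne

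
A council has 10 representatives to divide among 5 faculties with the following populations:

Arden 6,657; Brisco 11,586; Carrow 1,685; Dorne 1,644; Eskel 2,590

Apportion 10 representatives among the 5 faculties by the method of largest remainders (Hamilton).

Arden 3, Brisco 5, Carrow 1, Dorne 0, Eskel 1

The standard divisor is 24162/10 ≈ 2416.2.
Standard quotas: Arden 2.7552, Brisco 4.7951, Carrow 0.6974, Dorne 0.6804, Eskel 1.0719.
Lower quotas: Arden 2, Brisco 4, Carrow 0, Dorne 0, Eskel 1 (sum 7, leaving 3 seats).
Remainders in descending order: Brisco 0.7951, Arden 0.7552, Carrow 0.6974, Dorne 0.6804, Eskel 0.0719.
Largest remainders: Brisco, Arden, Carrow receive the extra seats.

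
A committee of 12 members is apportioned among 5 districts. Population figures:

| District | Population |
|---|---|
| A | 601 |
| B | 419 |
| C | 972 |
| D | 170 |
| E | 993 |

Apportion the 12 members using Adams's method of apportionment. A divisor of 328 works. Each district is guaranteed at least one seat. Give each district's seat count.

With modified divisor 328: modified quotas A 1.832, B 1.277, C 2.963, D 0.518, E 3.027.
Rounding up: A 2, B 2, C 3, D 1, E 4 (total 12).

A=2, B=2, C=3, D=1, E=4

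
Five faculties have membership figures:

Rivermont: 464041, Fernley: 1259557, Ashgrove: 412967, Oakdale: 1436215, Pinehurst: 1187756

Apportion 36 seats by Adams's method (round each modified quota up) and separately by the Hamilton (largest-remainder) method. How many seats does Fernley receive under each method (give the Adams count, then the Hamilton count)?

Adams: Rivermont 4, Fernley 9, Ashgrove 3, Oakdale 11, Pinehurst 9.
Hamilton: Rivermont 3, Fernley 10, Ashgrove 3, Oakdale 11, Pinehurst 9.
Fernley gets 9 under Adams and 10 under Hamilton.

9 and 10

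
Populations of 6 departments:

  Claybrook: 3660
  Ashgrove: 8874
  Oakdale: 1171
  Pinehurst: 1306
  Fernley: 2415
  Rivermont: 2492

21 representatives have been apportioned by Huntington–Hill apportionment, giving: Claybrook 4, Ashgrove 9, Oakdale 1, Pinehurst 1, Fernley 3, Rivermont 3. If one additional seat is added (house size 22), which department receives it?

Ashgrove

Priority for the next seat is population ÷ (√(s·(s+1))).
Priorities: Claybrook 818.401, Ashgrove 935.402, Oakdale 828.022, Pinehurst 923.481, Fernley 697.150, Rivermont 719.378.
Highest priority: Ashgrove.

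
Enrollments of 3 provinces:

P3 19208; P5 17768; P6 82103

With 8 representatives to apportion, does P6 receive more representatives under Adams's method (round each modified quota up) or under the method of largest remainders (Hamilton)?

Adams: P3 2, P5 1, P6 5.
Hamilton: P3 1, P5 1, P6 6.
P6 gets 5 under Adams and 6 under Hamilton.

Hamilton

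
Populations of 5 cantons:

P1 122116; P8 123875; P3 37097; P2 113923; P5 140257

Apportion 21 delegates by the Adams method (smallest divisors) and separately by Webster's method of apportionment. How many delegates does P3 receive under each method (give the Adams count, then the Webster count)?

2 and 1

Adams: P1 5, P8 5, P3 2, P2 4, P5 5.
Webster: P1 5, P8 5, P3 1, P2 4, P5 6.
P3 gets 2 under Adams and 1 under Webster.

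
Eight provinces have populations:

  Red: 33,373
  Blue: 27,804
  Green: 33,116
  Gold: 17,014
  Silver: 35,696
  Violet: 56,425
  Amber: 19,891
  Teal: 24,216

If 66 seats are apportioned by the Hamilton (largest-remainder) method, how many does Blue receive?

The standard divisor is 247535/66 ≈ 3750.53.
Standard quotas: Red 8.8982, Blue 7.4134, Green 8.8297, Gold 4.5364, Silver 9.5176, Violet 15.0445, Amber 5.3035, Teal 6.4567.
Lower quotas: Red 8, Blue 7, Green 8, Gold 4, Silver 9, Violet 15, Amber 5, Teal 6 (sum 62, leaving 4 seats).
Remainders in descending order: Red 0.8982, Green 0.8297, Gold 0.5364, Silver 0.5176, Teal 0.4567, Blue 0.4134, Amber 0.3035, Violet 0.0445.
Largest remainders: Red, Green, Gold, Silver receive the extra seats.
Blue receives 7.

7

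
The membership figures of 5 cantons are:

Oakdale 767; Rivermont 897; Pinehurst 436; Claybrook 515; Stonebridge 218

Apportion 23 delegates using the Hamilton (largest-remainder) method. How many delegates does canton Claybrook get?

4

The standard divisor is 2833/23 ≈ 123.174.
Standard quotas: Oakdale 6.227, Rivermont 7.282, Pinehurst 3.540, Claybrook 4.181, Stonebridge 1.770.
Lower quotas: Oakdale 6, Rivermont 7, Pinehurst 3, Claybrook 4, Stonebridge 1 (sum 21, leaving 2 seats).
Remainders in descending order: Stonebridge 0.770, Pinehurst 0.540, Rivermont 0.282, Oakdale 0.227, Claybrook 0.181.
The surplus seats go to Stonebridge, Pinehurst.
Claybrook receives 4.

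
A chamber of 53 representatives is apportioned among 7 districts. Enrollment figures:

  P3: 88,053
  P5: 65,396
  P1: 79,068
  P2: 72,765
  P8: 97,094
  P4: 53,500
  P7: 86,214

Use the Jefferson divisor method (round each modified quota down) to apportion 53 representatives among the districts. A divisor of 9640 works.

P3: 9, P5: 6, P1: 8, P2: 7, P8: 10, P4: 5, P7: 8

With modified divisor 9640: modified quotas P3 9.134, P5 6.784, P1 8.202, P2 7.548, P8 10.072, P4 5.550, P7 8.943.
Rounding down: P3 9, P5 6, P1 8, P2 7, P8 10, P4 5, P7 8 (total 53).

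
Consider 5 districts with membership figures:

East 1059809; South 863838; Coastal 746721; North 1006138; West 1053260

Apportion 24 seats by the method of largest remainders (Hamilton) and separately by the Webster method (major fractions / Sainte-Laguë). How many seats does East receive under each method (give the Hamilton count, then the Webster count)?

Hamilton: East 5, South 5, Coastal 4, North 5, West 5.
Webster: East 6, South 4, Coastal 4, North 5, West 5.
East gets 5 under Hamilton and 6 under Webster.

5 and 6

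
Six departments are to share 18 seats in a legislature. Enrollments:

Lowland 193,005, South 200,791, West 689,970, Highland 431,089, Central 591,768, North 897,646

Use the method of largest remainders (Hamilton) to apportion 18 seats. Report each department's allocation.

Standard divisor: 3004269 ÷ 18 ≈ 166903.833.
Standard quotas: Lowland 1.1564, South 1.2030, West 4.1339, Highland 2.5829, Central 3.5456, North 5.3782.
Lower quotas: Lowland 1, South 1, West 4, Highland 2, Central 3, North 5 (sum 16, leaving 2 seats).
Remainders in descending order: Highland 0.5829, Central 0.5456, North 0.3782, South 0.2030, Lowland 0.1564, West 0.1339.
Largest remainders: Highland, Central receive the extra seats.

Lowland=1, South=1, West=4, Highland=3, Central=4, North=5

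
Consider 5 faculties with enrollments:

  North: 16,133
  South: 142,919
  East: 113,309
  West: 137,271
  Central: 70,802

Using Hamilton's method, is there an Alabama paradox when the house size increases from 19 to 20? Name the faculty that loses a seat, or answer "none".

At 19 seats: North 1, South 6, East 4, West 5, Central 3.
At 20 seats: North 0, South 6, East 5, West 6, Central 3.
North drops from 1 to 0.

North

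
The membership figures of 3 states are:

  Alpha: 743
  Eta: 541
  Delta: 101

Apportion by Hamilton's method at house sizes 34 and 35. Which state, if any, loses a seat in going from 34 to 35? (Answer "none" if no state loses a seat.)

Delta

At 34 seats: Alpha 18, Eta 13, Delta 3.
At 35 seats: Alpha 19, Eta 14, Delta 2.
Delta drops from 3 to 2.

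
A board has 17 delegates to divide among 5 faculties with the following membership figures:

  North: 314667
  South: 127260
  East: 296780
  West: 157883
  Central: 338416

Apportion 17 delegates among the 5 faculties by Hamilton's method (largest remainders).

North 4, South 2, East 4, West 2, Central 5

Total 1235006; standard divisor 1235006/17 ≈ 72647.412.
Standard quotas: North 4.3314, South 1.7517, East 4.0852, West 2.1733, Central 4.6583.
Lower quotas: North 4, South 1, East 4, West 2, Central 4 (sum 15, leaving 2 seats).
Remainders in descending order: South 0.7517, Central 0.6583, North 0.3314, West 0.1733, East 0.0852.
Largest remainders: South, Central receive the extra seats.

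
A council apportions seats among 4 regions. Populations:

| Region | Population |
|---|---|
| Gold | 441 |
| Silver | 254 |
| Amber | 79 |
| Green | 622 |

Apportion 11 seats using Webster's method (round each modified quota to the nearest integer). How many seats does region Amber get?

1

Standard divisor 1396/11 ≈ 126.909; standard quotas: Gold 3.475, Silver 2.001, Amber 0.622, Green 4.901.
Rounding to the nearest integer gives Gold 3, Silver 2, Amber 1, Green 5 — total 11, matching the house size, so no adjustment is needed.
Amber receives 1.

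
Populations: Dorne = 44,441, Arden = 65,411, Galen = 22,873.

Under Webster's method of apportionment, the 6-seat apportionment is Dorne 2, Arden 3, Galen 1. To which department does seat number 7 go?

Arden

Priority for the next seat is population ÷ (current seats + 0.5).
Priorities: Dorne 17776.400, Arden 18688.857, Galen 15248.667.
Highest priority: Arden.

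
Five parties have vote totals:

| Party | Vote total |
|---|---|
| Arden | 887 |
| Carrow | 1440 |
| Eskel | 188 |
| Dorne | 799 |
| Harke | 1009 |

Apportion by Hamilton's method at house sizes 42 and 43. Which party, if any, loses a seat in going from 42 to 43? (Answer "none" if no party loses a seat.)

At 42 seats: Arden 8, Carrow 14, Eskel 2, Dorne 8, Harke 10.
At 43 seats: Arden 9, Carrow 14, Eskel 2, Dorne 8, Harke 10.
No party's allocation decreased.

none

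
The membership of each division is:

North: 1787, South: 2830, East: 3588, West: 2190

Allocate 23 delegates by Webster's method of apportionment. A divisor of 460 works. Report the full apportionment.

North: 4, South: 6, East: 8, West: 5

With modified divisor 460: modified quotas North 3.885, South 6.152, East 7.800, West 4.761.
Rounding to the nearest integer: North 4, South 6, East 8, West 5 (total 23).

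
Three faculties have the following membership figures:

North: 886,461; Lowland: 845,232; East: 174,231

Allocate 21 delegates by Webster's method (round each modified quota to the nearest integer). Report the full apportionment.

Standard divisor 1905924/21 ≈ 90758.286; standard quotas: North 9.767, Lowland 9.313, East 1.920.
Rounding to the nearest integer gives North 10, Lowland 9, East 2 — total 21, matching the house size, so no adjustment is needed.

North 10, Lowland 9, East 2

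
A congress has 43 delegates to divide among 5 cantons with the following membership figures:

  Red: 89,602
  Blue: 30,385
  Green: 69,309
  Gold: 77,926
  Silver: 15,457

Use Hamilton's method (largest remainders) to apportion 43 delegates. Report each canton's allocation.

The standard divisor is 282679/43 ≈ 6573.93.
Standard quotas: Red 13.6299, Blue 4.6220, Green 10.5430, Gold 11.8538, Silver 2.3513.
Lower quotas: Red 13, Blue 4, Green 10, Gold 11, Silver 2 (sum 40, leaving 3 seats).
Remainders in descending order: Gold 0.8538, Red 0.6299, Blue 0.6220, Green 0.5430, Silver 0.3513.
The surplus seats go to Gold, Red, Blue.

Red: 14, Blue: 5, Green: 10, Gold: 12, Silver: 2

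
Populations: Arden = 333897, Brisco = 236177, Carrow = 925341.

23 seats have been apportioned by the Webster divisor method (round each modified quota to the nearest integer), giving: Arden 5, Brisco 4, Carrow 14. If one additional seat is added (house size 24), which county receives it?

Priority for the next seat is population ÷ (current seats + 0.5).
Priorities: Arden 60708.545, Brisco 52483.778, Carrow 63816.621.
Highest priority: Carrow.

Carrow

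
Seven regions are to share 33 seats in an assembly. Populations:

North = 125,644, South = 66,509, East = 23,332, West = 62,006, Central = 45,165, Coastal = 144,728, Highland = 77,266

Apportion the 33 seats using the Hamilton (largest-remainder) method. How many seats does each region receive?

Standard divisor: 544650 ÷ 33 ≈ 16504.545.
Standard quotas: North 7.6127, South 4.0297, East 1.4137, West 3.7569, Central 2.7365, Coastal 8.7690, Highland 4.6815.
Lower quotas: North 7, South 4, East 1, West 3, Central 2, Coastal 8, Highland 4 (sum 29, leaving 4 seats).
Remainders in descending order: Coastal 0.7690, West 0.7569, Central 0.7365, Highland 0.6815, North 0.6127, East 0.4137, South 0.0297.
Largest remainders: Coastal, West, Central, Highland receive the extra seats.

North=7, South=4, East=1, West=4, Central=3, Coastal=9, Highland=5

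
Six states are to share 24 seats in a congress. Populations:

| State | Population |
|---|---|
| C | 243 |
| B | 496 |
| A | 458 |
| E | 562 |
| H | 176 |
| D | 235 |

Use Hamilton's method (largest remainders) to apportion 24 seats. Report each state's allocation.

Total 2170; standard divisor 2170/24 ≈ 90.417.
Standard quotas: C 2.688, B 5.486, A 5.065, E 6.216, H 1.947, D 2.599.
Lower quotas: C 2, B 5, A 5, E 6, H 1, D 2 (sum 21, leaving 3 seats).
Remainders in descending order: H 0.947, C 0.688, D 0.599, B 0.486, E 0.216, A 0.065.
The surplus seats go to H, C, D.

C: 3, B: 5, A: 5, E: 6, H: 2, D: 3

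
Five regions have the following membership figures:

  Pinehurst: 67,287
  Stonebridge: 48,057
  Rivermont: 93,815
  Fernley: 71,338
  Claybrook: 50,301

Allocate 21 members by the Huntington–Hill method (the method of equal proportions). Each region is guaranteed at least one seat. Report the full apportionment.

Pinehurst=4, Stonebridge=3, Rivermont=6, Fernley=5, Claybrook=3

With divisor 15499: modified quotas Pinehurst 4.341, Stonebridge 3.101, Rivermont 6.053, Fernley 4.603, Claybrook 3.245.
Geometric-mean thresholds: Pinehurst √(4·5)=4.472, Stonebridge √(3·4)=3.464, Rivermont √(6·7)=6.481, Fernley √(4·5)=4.472, Claybrook √(3·4)=3.464.
Each quota rounded against its threshold gives Pinehurst 4, Stonebridge 3, Rivermont 6, Fernley 5, Claybrook 3 (total 21).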